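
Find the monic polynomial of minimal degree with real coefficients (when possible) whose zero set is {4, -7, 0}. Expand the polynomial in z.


The polynomial is p(z) = ∏_{α ∈ S} (z − α), where S = {4, -7, 0}.
Expanding the product yields: p(z) = z^3 + 3·z^2 -28·z.
The resulting polynomial has degree 3 and real coefficients as required.

p(z) = z^3 + 3·z^2 -28·z.


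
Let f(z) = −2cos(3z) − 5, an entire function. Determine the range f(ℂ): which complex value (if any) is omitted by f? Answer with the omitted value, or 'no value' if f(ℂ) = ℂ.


Little Picard bounds the complement of f(ℂ) to at most one point.
cos is entire and surjective onto ℂ: for every w ∈ ℂ, cos(ζ) = w has a solution ζ ∈ ℂ (e.g., via the complex inverse arccos). With ζ = 3z this gives z = ζ/(3). Then -2·cos(3z) takes every value in -2·ℂ = ℂ, and adding -5 is a bijection of ℂ. So f is surjective and omits no value. (Note: only on the real line is cos bounded by [−1, 1].)

Omitted value: no value.


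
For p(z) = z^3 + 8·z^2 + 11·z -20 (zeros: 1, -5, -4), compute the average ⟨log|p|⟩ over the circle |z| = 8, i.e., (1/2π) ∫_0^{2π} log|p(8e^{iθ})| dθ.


Zeros: -5, -4, 1; r = 8.
Inside |z| < r: -5, -4, 1. Outside (|z| ≥ r): ∅.
p(0) = -20, so log|p(0)| = log(20) = 2.9957.
Apply Jensen: I(r) = log|p(0)| + Σ_k log(r/|z_k|), summed over zeros inside |z| < r.
  log(r/|z_k|) for z_k = 1: log(8/1) = 2.0794
  log(r/|z_k|) for z_k = -5: log(8/5) = 0.4700
  log(r/|z_k|) for z_k = -4: log(8/4) = 0.6931
Sum over inside zeros: 3.2426.
I(r) = log|p(0)| + (inside sum) = 2.9957 + 3.2426 = 6.2383.
Closed form (all zeros inside, monic): I(r) = n·log(r) = 3·log(8) = 6.2383. ✓

I(r) ≈ 6.2383.


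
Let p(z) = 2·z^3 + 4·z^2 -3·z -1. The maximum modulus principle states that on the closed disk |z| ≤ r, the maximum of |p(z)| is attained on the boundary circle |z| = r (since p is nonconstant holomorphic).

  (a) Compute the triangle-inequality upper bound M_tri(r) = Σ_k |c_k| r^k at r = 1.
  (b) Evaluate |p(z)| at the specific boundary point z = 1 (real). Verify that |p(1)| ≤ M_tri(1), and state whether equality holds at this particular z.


Coefficients: c_0 = -1, c_1 = -3, c_2 = 4, c_3 = 2. Radius r = 1.
Part (a). Triangle bound: M_tri(r) = Σ_k |c_k| r^k
  = |-1|·1^0 + |-3|·1^1 + |4|·1^2 + |2|·1^3
  = 1 + 3 + 4 + 2 = 10.
This bounds M(r) := max_{|z|=r} |p(z)| from above; equality holds iff all terms c_k z^k can be made to align in phase at a single z on |z|=r.
Part (b). At z = 1 (real, on the circle |z| = r):
  p(1) = (-1)·1^0 + (-3)·1^1 + (4)·1^2 + (2)·1^3 = 2.
  |p(1)| = 2.
Check: |p(1)| = 2 ≤ 10 = M_tri(1). ✓ Equality does not hold at z = 1 (the coefficients have mixed signs, so the terms do not all align in phase there).

M_tri(1) = 10; |p(1)| = 2; equality at z=1: no.


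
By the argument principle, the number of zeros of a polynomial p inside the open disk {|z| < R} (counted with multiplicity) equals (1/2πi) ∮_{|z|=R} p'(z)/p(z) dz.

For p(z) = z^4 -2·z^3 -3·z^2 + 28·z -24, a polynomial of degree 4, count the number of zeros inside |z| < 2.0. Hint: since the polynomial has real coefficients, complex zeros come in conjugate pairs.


The zeros of p are: 1, -3, (2 + 2i), (2 - 2i).
Their magnitudes are: 1, 3, 2.828, 2.828.
Zeros with |z| < R = 2.0: 1.
Count = 1.
By the argument principle, (1/2πi) ∮_{|z|=R} p'(z)/p(z) dz equals exactly this count.

Number of zeros inside |z| < 2.0: 1.


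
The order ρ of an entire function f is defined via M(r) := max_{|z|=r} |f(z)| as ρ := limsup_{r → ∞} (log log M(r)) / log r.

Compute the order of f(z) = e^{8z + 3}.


|e^{8z + 3}| = e^{Re(8·z) + 3} ≤ e^{8|z|^1 + 3} = e^{8r^1 + 3} on |z| = r, so ρ ≤ 1. Choosing z on |z|=r so that 8·z is real positive (always possible by picking arg z appropriately) gives |f(z)| = e^{8r^1 + 3}, matching the bound. The additive constant 3 does not affect log log M(r) ~ 1·log r. Hence ρ = 1.
Therefore ρ = 1.

Order ρ = 1.


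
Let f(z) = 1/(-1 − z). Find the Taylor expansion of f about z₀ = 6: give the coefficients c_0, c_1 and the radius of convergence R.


Let w = z − z₀, so z = z₀ + w.
Then -1 − z = -1 − (z₀ + w) = (-1 − z₀) − w = -7 − w.
f(z) = 1/(-7 − w) = (1/(-7)) · 1/(1 − w/(-7)) = Σ_{n≥0} w^n / (-7)^(n+1).
So c_n = 1/(-7)^(n+1):
  c_0 = 1/(-7)^1 = -1/7.
  c_1 = 1/(-7)^2 = 1/49.
The series is valid for |w/d| < 1, i.e. |z − z₀| < |d|.
Radius of convergence: R = |-1 − z₀| = |-7| = 7 (distance from z₀ to the singularity z = -1).

c_0 = -1/7, c_1 = 1/49; R = 7.


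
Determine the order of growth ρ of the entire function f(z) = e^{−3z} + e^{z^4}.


Each summand is entire of order 1 and 4 respectively (as in the single-exponential case). The order of a sum is at most the max of the orders, so ρ ≤ 4. For the lower bound: on |z|=r choose arg z so that 1z^4 is real positive; then |e^{1z^4}| = e^{1r^4} while |e^{-3z}| ≤ e^{3r^1} = o(e^{1r^4}). So |f| ≥ e^{1r^4}(1 − o(1)) and ρ ≥ 4. Hence ρ = max(1, 4) = 4.
Therefore ρ = 4.

Order ρ = 4.


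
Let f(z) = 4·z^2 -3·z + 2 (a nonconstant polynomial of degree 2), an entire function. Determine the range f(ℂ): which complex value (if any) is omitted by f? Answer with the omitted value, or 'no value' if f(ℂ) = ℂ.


Little Picard bounds the complement of f(ℂ) to at most one point.
For every w ∈ ℂ, the equation p(z) − w = 0 is a nonconstant polynomial in z and hence has at least one root by the fundamental theorem of algebra. So p is surjective onto ℂ, omitting no value.

Omitted value: no value.


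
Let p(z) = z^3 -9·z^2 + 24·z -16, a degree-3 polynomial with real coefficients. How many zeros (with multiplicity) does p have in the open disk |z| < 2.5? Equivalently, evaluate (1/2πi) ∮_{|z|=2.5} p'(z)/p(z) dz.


The zeros of p are: 4, 1, 4.
Their magnitudes are: 4, 1, 4.
Zeros with |z| < R = 2.5: 1.
Count = 1.
By the argument principle, (1/2πi) ∮_{|z|=R} p'(z)/p(z) dz equals exactly this count.

Number of zeros inside |z| < 2.5: 1.


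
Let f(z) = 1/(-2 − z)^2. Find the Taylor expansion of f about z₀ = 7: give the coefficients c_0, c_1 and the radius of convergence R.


Let w = z − z₀, so z = z₀ + w.
Then -2 − z = -2 − (z₀ + w) = (-2 − z₀) − w = -9 − w.
f(z) = 1/(-9 − w)^2 = (1/(-9)^2) · (1 − w/(-9))^{−2}.
By the binomial series (1−u)^{−2} = Σ_{n≥0} C(n+1, 1) u^n for |u|<1, with u = w/(-9):
  c_n = C(n+1, 1) / (-9)^(n+2).
  c_0 = 1/(-9)^2 = 1/81.
  c_1 = 2/(-9)^3 = -2/729.
The series is valid for |w/d| < 1, i.e. |z − z₀| < |d|.
Radius of convergence: R = |-2 − z₀| = |-9| = 9 (distance from z₀ to the singularity z = -2).

c_0 = 1/81, c_1 = -2/729; R = 9.


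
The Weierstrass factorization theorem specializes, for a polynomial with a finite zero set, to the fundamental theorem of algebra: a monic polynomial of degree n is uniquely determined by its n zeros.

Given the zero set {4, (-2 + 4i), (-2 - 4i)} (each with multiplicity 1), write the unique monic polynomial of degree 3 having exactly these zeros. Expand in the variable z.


The polynomial is p(z) = ∏_{α ∈ S} (z − α), where S = {4, (-2 + 4i), (-2 - 4i)}.
Expanding the product yields: p(z) = z^3 + 4·z -80.
Note conjugate pairs combine to real quadratics: (z − (-2+4i))(z − (-2−4i)) = z² + 4z + 20.
The resulting polynomial has degree 3 and real coefficients as required.

p(z) = z^3 + 4·z -80.


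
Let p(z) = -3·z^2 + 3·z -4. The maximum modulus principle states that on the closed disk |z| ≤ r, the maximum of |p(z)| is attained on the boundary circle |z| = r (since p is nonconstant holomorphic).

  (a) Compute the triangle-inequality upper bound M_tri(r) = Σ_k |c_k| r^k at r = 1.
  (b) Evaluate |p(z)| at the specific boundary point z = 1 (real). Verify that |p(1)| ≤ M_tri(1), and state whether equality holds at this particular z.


Coefficients: c_0 = -4, c_1 = 3, c_2 = -3. Radius r = 1.
Part (a). Triangle bound: M_tri(r) = Σ_k |c_k| r^k
  = |-4|·1^0 + |3|·1^1 + |-3|·1^2
  = 4 + 3 + 3 = 10.
This bounds M(r) := max_{|z|=r} |p(z)| from above; equality holds iff all terms c_k z^k can be made to align in phase at a single z on |z|=r.
Part (b). At z = 1 (real, on the circle |z| = r):
  p(1) = (-4)·1^0 + (3)·1^1 + (-3)·1^2 = -4.
  |p(1)| = 4.
Check: |p(1)| = 4 ≤ 10 = M_tri(1). ✓ Equality does not hold at z = 1 (the coefficients have mixed signs, so the terms do not all align in phase there).

M_tri(1) = 10; |p(1)| = 4; equality at z=1: no.


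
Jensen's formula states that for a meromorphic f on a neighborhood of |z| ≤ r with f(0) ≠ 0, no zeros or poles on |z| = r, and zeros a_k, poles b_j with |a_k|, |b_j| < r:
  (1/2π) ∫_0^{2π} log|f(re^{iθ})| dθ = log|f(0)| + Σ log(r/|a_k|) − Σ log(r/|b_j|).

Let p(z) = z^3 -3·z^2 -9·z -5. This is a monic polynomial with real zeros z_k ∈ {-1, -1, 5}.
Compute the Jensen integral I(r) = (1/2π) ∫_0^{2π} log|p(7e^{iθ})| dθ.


Zeros: -1, -1, 5; r = 7.
Inside |z| < r: -1, -1, 5. Outside (|z| ≥ r): ∅.
p(0) = -5, so log|p(0)| = log(5) = 1.6094.
Apply Jensen: I(r) = log|p(0)| + Σ_k log(r/|z_k|), summed over zeros inside |z| < r.
  log(r/|z_k|) for z_k = -1: log(7/1) = 1.9459
  log(r/|z_k|) for z_k = -1: log(7/1) = 1.9459
  log(r/|z_k|) for z_k = 5: log(7/5) = 0.3365
Sum over inside zeros: 4.2283.
I(r) = log|p(0)| + (inside sum) = 1.6094 + 4.2283 = 5.8377.
Closed form (all zeros inside, monic): I(r) = n·log(r) = 3·log(7) = 5.8377. ✓

I(r) ≈ 5.8377.


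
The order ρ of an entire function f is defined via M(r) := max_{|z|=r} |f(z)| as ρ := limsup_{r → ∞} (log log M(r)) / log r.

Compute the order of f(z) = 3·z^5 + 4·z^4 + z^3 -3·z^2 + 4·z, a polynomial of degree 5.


|f(z)| ≤ Σ|c_k|·r^k = O(r^5) as r → ∞. Polynomial growth is O(e^{r^ε}) for every ε > 0 (since r^5/e^{r^ε} → 0), so ρ ≤ ε for all ε > 0, i.e. ρ = 0. Every nonconstant polynomial has order 0.
Therefore ρ = 0.

Order ρ = 0.


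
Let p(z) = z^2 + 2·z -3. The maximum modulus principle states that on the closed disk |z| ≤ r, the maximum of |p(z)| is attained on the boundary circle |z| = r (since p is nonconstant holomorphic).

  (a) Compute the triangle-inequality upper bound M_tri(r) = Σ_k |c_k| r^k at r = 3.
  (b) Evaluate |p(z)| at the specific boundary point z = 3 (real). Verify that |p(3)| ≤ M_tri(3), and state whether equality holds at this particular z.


Coefficients: c_0 = -3, c_1 = 2, c_2 = 1. Radius r = 3.
Part (a). Triangle bound: M_tri(r) = Σ_k |c_k| r^k
  = |-3|·3^0 + |2|·3^1 + |1|·3^2
  = 3 + 6 + 9 = 18.
This bounds M(r) := max_{|z|=r} |p(z)| from above; equality holds iff all terms c_k z^k can be made to align in phase at a single z on |z|=r.
Part (b). At z = 3 (real, on the circle |z| = r):
  p(3) = (-3)·3^0 + (2)·3^1 + (1)·3^2 = 12.
  |p(3)| = 12.
Check: |p(3)| = 12 ≤ 18 = M_tri(3). ✓ Equality does not hold at z = 3 (the coefficients have mixed signs, so the terms do not all align in phase there).

M_tri(3) = 18; |p(3)| = 12; equality at z=3: no.


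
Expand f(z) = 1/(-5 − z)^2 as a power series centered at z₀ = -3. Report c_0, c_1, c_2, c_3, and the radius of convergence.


Let w = z − z₀, so z = z₀ + w.
Then -5 − z = -5 − (z₀ + w) = (-5 − z₀) − w = -2 − w.
f(z) = 1/(-2 − w)^2 = (1/(-2)^2) · (1 − w/(-2))^{−2}.
By the binomial series (1−u)^{−2} = Σ_{n≥0} C(n+1, 1) u^n for |u|<1, with u = w/(-2):
  c_n = C(n+1, 1) / (-2)^(n+2).
  c_0 = 1/(-2)^2 = 1/4.
  c_1 = 2/(-2)^3 = -1/4.
  c_2 = 3/(-2)^4 = 3/16.
  c_3 = 4/(-2)^5 = -1/8.
The series is valid for |w/d| < 1, i.e. |z − z₀| < |d|.
Radius of convergence: R = |-5 − z₀| = |-2| = 2 (distance from z₀ to the singularity z = -5).

c_0 = 1/4, c_1 = -1/4, c_2 = 3/16, c_3 = -1/8; R = 2.


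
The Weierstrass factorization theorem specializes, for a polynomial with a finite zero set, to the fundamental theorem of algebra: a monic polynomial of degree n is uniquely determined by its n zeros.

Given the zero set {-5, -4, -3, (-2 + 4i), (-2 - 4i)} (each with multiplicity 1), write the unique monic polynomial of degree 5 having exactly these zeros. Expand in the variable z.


The polynomial is p(z) = ∏_{α ∈ S} (z − α), where S = {-5, -4, -3, (-2 + 4i), (-2 - 4i)}.
Expanding the product yields: p(z) = z^5 + 16·z^4 + 115·z^3 + 488·z^2 + 1180·z + 1200.
Note conjugate pairs combine to real quadratics: (z − (-2+4i))(z − (-2−4i)) = z² + 4z + 20.
The resulting polynomial has degree 5 and real coefficients as required.

p(z) = z^5 + 16·z^4 + 115·z^3 + 488·z^2 + 1180·z + 1200.


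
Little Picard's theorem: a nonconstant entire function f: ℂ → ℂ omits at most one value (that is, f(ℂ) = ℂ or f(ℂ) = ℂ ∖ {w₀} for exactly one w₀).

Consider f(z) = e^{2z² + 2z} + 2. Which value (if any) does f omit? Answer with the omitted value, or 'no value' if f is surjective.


Little Picard bounds the complement of f(ℂ) to at most one point.
The exponent g(z) = 2z² + 2z is a nonconstant polynomial, hence surjective onto ℂ. So e^{g(z)} takes every value in {e^w : w ∈ ℂ} = ℂ ∖ {0}. Adding 2 shifts the range to ℂ ∖ {2}. f omits exactly 2.

Omitted value: 2.


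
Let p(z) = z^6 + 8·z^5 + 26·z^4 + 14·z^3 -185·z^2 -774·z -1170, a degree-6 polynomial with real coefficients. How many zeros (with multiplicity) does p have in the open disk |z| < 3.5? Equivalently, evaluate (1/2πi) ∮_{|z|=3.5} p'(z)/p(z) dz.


The zeros of p are: -3, (-1 + 3i), (-1 - 3i), 3, (-3 + 2i), (-3 - 2i).
Their magnitudes are: 3, 3.162, 3.162, 3, 3.606, 3.606.
Zeros with |z| < R = 3.5: -3, (-1 + 3i), (-1 - 3i), 3.
Count = 4.
By the argument principle, (1/2πi) ∮_{|z|=R} p'(z)/p(z) dz equals exactly this count.

Number of zeros inside |z| < 3.5: 4.


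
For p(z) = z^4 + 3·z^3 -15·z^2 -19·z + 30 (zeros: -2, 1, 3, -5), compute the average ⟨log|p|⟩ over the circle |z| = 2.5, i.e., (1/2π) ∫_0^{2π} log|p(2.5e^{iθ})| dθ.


Zeros: -5, -2, 1, 3; r = 2.5.
Inside |z| < r: -2, 1. Outside (|z| ≥ r): -5, 3.
p(0) = 30, so log|p(0)| = log(30) = 3.4012.
Apply Jensen: I(r) = log|p(0)| + Σ_k log(r/|z_k|), summed over zeros inside |z| < r.
  log(r/|z_k|) for z_k = -2: log(2.5/2) = 0.2231
  log(r/|z_k|) for z_k = 1: log(2.5/1) = 0.9163
  Outside zeros (-5, 3) contribute nothing to the Jensen sum.
Sum over inside zeros: 1.1394.
I(r) = log|p(0)| + (inside sum) = 3.4012 + 1.1394 = 4.5406.
Note: since some zeros are outside |z| ≤ r, the simplified n·log(r) form does NOT apply — only the inside zeros contribute.

I(r) ≈ 4.5406.


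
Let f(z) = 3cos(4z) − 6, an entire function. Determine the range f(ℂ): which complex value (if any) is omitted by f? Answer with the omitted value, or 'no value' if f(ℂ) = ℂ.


Little Picard bounds the complement of f(ℂ) to at most one point.
cos is entire and surjective onto ℂ: for every w ∈ ℂ, cos(ζ) = w has a solution ζ ∈ ℂ (e.g., via the complex inverse arccos). With ζ = 4z this gives z = ζ/(4). Then 3·cos(4z) takes every value in 3·ℂ = ℂ, and adding -6 is a bijection of ℂ. So f is surjective and omits no value. (Note: only on the real line is cos bounded by [−1, 1].)

Omitted value: no value.


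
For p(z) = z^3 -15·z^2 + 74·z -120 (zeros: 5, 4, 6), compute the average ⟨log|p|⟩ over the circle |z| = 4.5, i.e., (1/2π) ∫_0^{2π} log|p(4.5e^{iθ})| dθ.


Zeros: 4, 5, 6; r = 4.5.
Inside |z| < r: 4. Outside (|z| ≥ r): 5, 6.
p(0) = -120, so log|p(0)| = log(120) = 4.7875.
Apply Jensen: I(r) = log|p(0)| + Σ_k log(r/|z_k|), summed over zeros inside |z| < r.
  log(r/|z_k|) for z_k = 4: log(4.5/4) = 0.1178
  Outside zeros (5, 6) contribute nothing to the Jensen sum.
Sum over inside zeros: 0.1178.
I(r) = log|p(0)| + (inside sum) = 4.7875 + 0.1178 = 4.9053.
Note: since some zeros are outside |z| ≤ r, the simplified n·log(r) form does NOT apply — only the inside zeros contribute.

I(r) ≈ 4.9053.


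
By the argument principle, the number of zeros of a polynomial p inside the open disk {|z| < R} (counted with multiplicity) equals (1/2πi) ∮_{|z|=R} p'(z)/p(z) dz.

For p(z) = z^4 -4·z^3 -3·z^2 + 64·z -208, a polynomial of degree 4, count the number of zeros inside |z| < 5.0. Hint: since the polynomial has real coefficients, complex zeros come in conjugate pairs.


The zeros of p are: 4, (2 + 3i), (2 - 3i), -4.
Their magnitudes are: 4, 3.606, 3.606, 4.
Zeros with |z| < R = 5.0: 4, (2 + 3i), (2 - 3i), -4.
Count = 4.
By the argument principle, (1/2πi) ∮_{|z|=R} p'(z)/p(z) dz equals exactly this count.

Number of zeros inside |z| < 5.0: 4.


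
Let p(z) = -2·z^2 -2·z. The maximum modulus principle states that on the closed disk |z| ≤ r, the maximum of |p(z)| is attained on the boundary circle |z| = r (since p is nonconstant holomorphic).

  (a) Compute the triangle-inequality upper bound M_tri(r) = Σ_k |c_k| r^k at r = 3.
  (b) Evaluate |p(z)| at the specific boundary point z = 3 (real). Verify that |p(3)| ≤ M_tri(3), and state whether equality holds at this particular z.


Coefficients: c_0 = 0, c_1 = -2, c_2 = -2. Radius r = 3.
Part (a). Triangle bound: M_tri(r) = Σ_k |c_k| r^k
  = |0|·3^0 + |-2|·3^1 + |-2|·3^2
  = 0 + 6 + 18 = 24.
This bounds M(r) := max_{|z|=r} |p(z)| from above; equality holds iff all terms c_k z^k can be made to align in phase at a single z on |z|=r.
Part (b). At z = 3 (real, on the circle |z| = r):
  p(3) = (0)·3^0 + (-2)·3^1 + (-2)·3^2 = -24.
  |p(3)| = 24.
Since all nonzero coefficients share the same sign, |p(3)| = 24 = M_tri(3); the triangle bound is attained at z = 3, so in fact M(r) = 24.

M_tri(3) = 24; |p(3)| = 24; equality at z=3: yes.


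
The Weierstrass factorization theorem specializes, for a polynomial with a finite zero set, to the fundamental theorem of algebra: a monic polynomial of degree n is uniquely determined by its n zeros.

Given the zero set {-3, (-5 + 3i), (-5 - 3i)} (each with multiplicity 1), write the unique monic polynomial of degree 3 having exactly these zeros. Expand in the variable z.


The polynomial is p(z) = ∏_{α ∈ S} (z − α), where S = {-3, (-5 + 3i), (-5 - 3i)}.
Expanding the product yields: p(z) = z^3 + 13·z^2 + 64·z + 102.
Note conjugate pairs combine to real quadratics: (z − (-5+3i))(z − (-5−3i)) = z² + 10z + 34.
The resulting polynomial has degree 3 and real coefficients as required.

p(z) = z^3 + 13·z^2 + 64·z + 102.


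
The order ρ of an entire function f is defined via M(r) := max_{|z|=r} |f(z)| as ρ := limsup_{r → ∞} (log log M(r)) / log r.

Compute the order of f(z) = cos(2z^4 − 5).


Write cos(w) = (e^{iw} ± e^{−iw})/(2 or 2i), so |cos(w)| ≤ e^{|w|}. With w = 2z^4 − 5, |w| ≤ 2r^4 + 5 on |z|=r, giving M(r) ≤ e^{2r^4 + 5} and ρ ≤ 4. For the lower bound, choose z on |z|=r with 2z^4 purely imaginary of modulus 2r^4; then |cos(2z^4 − 5)| grows like e^{2r^4}/2, so ρ ≥ 4. Hence ρ = 4.
Therefore ρ = 4.

Order ρ = 4.


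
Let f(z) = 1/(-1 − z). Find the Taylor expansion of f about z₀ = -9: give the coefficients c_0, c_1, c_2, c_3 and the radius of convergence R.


Let w = z − z₀, so z = z₀ + w.
Then -1 − z = -1 − (z₀ + w) = (-1 − z₀) − w = 8 − w.
f(z) = 1/(8 − w) = (1/(8)) · 1/(1 − w/(8)) = Σ_{n≥0} w^n / (8)^(n+1).
So c_n = 1/(8)^(n+1):
  c_0 = 1/(8)^1 = 1/8.
  c_1 = 1/(8)^2 = 1/64.
  c_2 = 1/(8)^3 = 1/512.
  c_3 = 1/(8)^4 = 1/4096.
The series is valid for |w/d| < 1, i.e. |z − z₀| < |d|.
Radius of convergence: R = |-1 − z₀| = |8| = 8 (distance from z₀ to the singularity z = -1).

c_0 = 1/8, c_1 = 1/64, c_2 = 1/512, c_3 = 1/4096; R = 8.


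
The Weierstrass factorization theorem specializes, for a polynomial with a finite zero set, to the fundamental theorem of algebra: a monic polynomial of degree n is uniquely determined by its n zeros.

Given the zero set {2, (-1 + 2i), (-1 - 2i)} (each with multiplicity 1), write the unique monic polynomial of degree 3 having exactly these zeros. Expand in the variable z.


The polynomial is p(z) = ∏_{α ∈ S} (z − α), where S = {2, (-1 + 2i), (-1 - 2i)}.
Expanding the product yields: p(z) = z^3 + z -10.
Note conjugate pairs combine to real quadratics: (z − (-1+2i))(z − (-1−2i)) = z² + 2z + 5.
The resulting polynomial has degree 3 and real coefficients as required.

p(z) = z^3 + z -10.


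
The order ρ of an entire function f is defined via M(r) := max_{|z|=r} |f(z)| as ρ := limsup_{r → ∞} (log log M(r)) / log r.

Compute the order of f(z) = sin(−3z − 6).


sin(w) is a linear combination of e^{iw} and e^{−iw} (or e^w, e^{−w} in the hyperbolic case), so |sin(w)| ≤ e^{|w|}. With w = −3z − 6, |w| ≤ 3|z| + 6 = 3r + 6 on |z| = r, giving M(r) ≤ e^{3r + 6}, so ρ ≤ 1. On a suitable ray (z = it for sin/cos; z = t for sinh/cosh, t real → ∞), |sin(−3z − 6)| grows like e^{3|t|}/2, so ρ ≥ 1. Hence ρ = 1.
Therefore ρ = 1.

Order ρ = 1.


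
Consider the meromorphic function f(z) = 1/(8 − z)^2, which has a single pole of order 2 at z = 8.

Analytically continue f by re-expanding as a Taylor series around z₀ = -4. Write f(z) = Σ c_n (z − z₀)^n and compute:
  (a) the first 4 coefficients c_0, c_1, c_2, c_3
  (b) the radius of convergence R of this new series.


Let w = z − z₀, so z = z₀ + w.
Then 8 − z = 8 − (z₀ + w) = (8 − z₀) − w = 12 − w.
f(z) = 1/(12 − w)^2 = (1/(12)^2) · (1 − w/(12))^{−2}.
By the binomial series (1−u)^{−2} = Σ_{n≥0} C(n+1, 1) u^n for |u|<1, with u = w/(12):
  c_n = C(n+1, 1) / (12)^(n+2).
  c_0 = 1/(12)^2 = 1/144.
  c_1 = 2/(12)^3 = 1/864.
  c_2 = 3/(12)^4 = 1/6912.
  c_3 = 4/(12)^5 = 1/62208.
The series is valid for |w/d| < 1, i.e. |z − z₀| < |d|.
Radius of convergence: R = |8 − z₀| = |12| = 12 (distance from z₀ to the singularity z = 8).

c_0 = 1/144, c_1 = 1/864, c_2 = 1/6912, c_3 = 1/62208; R = 12.


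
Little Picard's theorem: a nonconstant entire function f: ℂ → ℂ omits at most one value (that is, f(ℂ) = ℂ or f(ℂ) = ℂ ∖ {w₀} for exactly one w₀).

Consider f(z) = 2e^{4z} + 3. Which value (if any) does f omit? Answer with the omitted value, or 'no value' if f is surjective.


Little Picard bounds the complement of f(ℂ) to at most one point.
e^{4z} is never zero on ℂ, so 2·e^{4z} takes every value in ℂ ∖ {0}. Adding 3 shifts the range to ℂ ∖ {3}. Thus f omits exactly the value 3.

Omitted value: 3.


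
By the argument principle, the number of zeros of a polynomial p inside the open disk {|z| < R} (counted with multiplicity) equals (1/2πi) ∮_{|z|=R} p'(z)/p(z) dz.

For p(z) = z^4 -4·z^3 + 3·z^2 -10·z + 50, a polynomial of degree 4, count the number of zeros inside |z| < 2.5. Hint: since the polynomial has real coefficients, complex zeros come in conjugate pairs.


The zeros of p are: (3 + 1i), (3 - 1i), (-1 + 2i), (-1 - 2i).
Their magnitudes are: 3.162, 3.162, 2.236, 2.236.
Zeros with |z| < R = 2.5: (-1 + 2i), (-1 - 2i).
Count = 2.
By the argument principle, (1/2πi) ∮_{|z|=R} p'(z)/p(z) dz equals exactly this count.

Number of zeros inside |z| < 2.5: 2.


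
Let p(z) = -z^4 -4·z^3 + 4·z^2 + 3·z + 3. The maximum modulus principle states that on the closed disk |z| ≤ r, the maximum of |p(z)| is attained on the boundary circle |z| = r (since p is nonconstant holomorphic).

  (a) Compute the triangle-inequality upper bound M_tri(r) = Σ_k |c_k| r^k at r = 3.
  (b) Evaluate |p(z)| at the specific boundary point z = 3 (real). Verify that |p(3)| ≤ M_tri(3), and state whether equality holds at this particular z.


Coefficients: c_0 = 3, c_1 = 3, c_2 = 4, c_3 = -4, c_4 = -1. Radius r = 3.
Part (a). Triangle bound: M_tri(r) = Σ_k |c_k| r^k
  = |3|·3^0 + |3|·3^1 + |4|·3^2 + |-4|·3^3 + |-1|·3^4
  = 3 + 9 + 36 + 108 + 81 = 237.
This bounds M(r) := max_{|z|=r} |p(z)| from above; equality holds iff all terms c_k z^k can be made to align in phase at a single z on |z|=r.
Part (b). At z = 3 (real, on the circle |z| = r):
  p(3) = (3)·3^0 + (3)·3^1 + (4)·3^2 + (-4)·3^3 + (-1)·3^4 = -141.
  |p(3)| = 141.
Check: |p(3)| = 141 ≤ 237 = M_tri(3). ✓ Equality does not hold at z = 3 (the coefficients have mixed signs, so the terms do not all align in phase there).

M_tri(3) = 237; |p(3)| = 141; equality at z=3: no.


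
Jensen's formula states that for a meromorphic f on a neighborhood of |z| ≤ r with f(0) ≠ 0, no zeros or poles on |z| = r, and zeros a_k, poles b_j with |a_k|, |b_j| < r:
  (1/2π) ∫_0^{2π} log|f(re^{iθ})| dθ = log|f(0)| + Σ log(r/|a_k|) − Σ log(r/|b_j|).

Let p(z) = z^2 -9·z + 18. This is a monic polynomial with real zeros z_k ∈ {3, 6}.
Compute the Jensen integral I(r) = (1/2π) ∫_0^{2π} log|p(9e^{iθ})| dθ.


Zeros: 3, 6; r = 9.
Inside |z| < r: 3, 6. Outside (|z| ≥ r): ∅.
p(0) = 18, so log|p(0)| = log(18) = 2.8904.
Apply Jensen: I(r) = log|p(0)| + Σ_k log(r/|z_k|), summed over zeros inside |z| < r.
  log(r/|z_k|) for z_k = 3: log(9/3) = 1.0986
  log(r/|z_k|) for z_k = 6: log(9/6) = 0.4055
Sum over inside zeros: 1.5041.
I(r) = log|p(0)| + (inside sum) = 2.8904 + 1.5041 = 4.3944.
Closed form (all zeros inside, monic): I(r) = n·log(r) = 2·log(9) = 4.3944. ✓

I(r) ≈ 4.3944.


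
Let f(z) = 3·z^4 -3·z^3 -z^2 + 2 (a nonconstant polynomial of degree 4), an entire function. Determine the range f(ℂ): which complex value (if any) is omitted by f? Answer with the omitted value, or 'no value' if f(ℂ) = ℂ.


Little Picard bounds the complement of f(ℂ) to at most one point.
For every w ∈ ℂ, the equation p(z) − w = 0 is a nonconstant polynomial in z and hence has at least one root by the fundamental theorem of algebra. So p is surjective onto ℂ, omitting no value.

Omitted value: no value.


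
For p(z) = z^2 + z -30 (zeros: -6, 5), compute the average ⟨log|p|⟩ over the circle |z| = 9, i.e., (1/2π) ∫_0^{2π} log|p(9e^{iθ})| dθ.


Zeros: -6, 5; r = 9.
Inside |z| < r: -6, 5. Outside (|z| ≥ r): ∅.
p(0) = -30, so log|p(0)| = log(30) = 3.4012.
Apply Jensen: I(r) = log|p(0)| + Σ_k log(r/|z_k|), summed over zeros inside |z| < r.
  log(r/|z_k|) for z_k = -6: log(9/6) = 0.4055
  log(r/|z_k|) for z_k = 5: log(9/5) = 0.5878
Sum over inside zeros: 0.9933.
I(r) = log|p(0)| + (inside sum) = 3.4012 + 0.9933 = 4.3944.
Closed form (all zeros inside, monic): I(r) = n·log(r) = 2·log(9) = 4.3944. ✓

I(r) ≈ 4.3944.


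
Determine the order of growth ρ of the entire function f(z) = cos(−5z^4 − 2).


Write cos(w) = (e^{iw} ± e^{−iw})/(2 or 2i), so |cos(w)| ≤ e^{|w|}. With w = −5z^4 − 2, |w| ≤ 5r^4 + 2 on |z|=r, giving M(r) ≤ e^{5r^4 + 2} and ρ ≤ 4. For the lower bound, choose z on |z|=r with -5z^4 purely imaginary of modulus 5r^4; then |cos(−5z^4 − 2)| grows like e^{5r^4}/2, so ρ ≥ 4. Hence ρ = 4.
Therefore ρ = 4.

Order ρ = 4.


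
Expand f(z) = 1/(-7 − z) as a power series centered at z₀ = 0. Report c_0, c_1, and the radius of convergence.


Let w = z − z₀, so z = z₀ + w.
Then -7 − z = -7 − (z₀ + w) = (-7 − z₀) − w = -7 − w.
f(z) = 1/(-7 − w) = (1/(-7)) · 1/(1 − w/(-7)) = Σ_{n≥0} w^n / (-7)^(n+1).
So c_n = 1/(-7)^(n+1):
  c_0 = 1/(-7)^1 = -1/7.
  c_1 = 1/(-7)^2 = 1/49.
The series is valid for |w/d| < 1, i.e. |z − z₀| < |d|.
Radius of convergence: R = |-7 − z₀| = |-7| = 7 (distance from z₀ to the singularity z = -7).

c_0 = -1/7, c_1 = 1/49; R = 7.


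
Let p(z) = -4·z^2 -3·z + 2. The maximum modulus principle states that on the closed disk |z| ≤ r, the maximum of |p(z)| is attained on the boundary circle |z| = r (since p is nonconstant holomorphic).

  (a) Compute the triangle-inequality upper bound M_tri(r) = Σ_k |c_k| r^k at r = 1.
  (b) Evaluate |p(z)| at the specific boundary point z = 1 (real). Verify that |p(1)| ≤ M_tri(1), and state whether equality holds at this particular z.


Coefficients: c_0 = 2, c_1 = -3, c_2 = -4. Radius r = 1.
Part (a). Triangle bound: M_tri(r) = Σ_k |c_k| r^k
  = |2|·1^0 + |-3|·1^1 + |-4|·1^2
  = 2 + 3 + 4 = 9.
This bounds M(r) := max_{|z|=r} |p(z)| from above; equality holds iff all terms c_k z^k can be made to align in phase at a single z on |z|=r.
Part (b). At z = 1 (real, on the circle |z| = r):
  p(1) = (2)·1^0 + (-3)·1^1 + (-4)·1^2 = -5.
  |p(1)| = 5.
Check: |p(1)| = 5 ≤ 9 = M_tri(1). ✓ Equality does not hold at z = 1 (the coefficients have mixed signs, so the terms do not all align in phase there).

M_tri(1) = 9; |p(1)| = 5; equality at z=1: no.


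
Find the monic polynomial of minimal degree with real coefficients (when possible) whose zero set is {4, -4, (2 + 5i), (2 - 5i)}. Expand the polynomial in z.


The polynomial is p(z) = ∏_{α ∈ S} (z − α), where S = {4, -4, (2 + 5i), (2 - 5i)}.
Expanding the product yields: p(z) = z^4 -4·z^3 + 13·z^2 + 64·z -464.
Note conjugate pairs combine to real quadratics: (z − (2+5i))(z − (2−5i)) = z² − 4z + 29.
The resulting polynomial has degree 4 and real coefficients as required.

p(z) = z^4 -4·z^3 + 13·z^2 + 64·z -464.


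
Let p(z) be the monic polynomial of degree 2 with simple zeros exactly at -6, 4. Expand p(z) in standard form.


The polynomial is p(z) = ∏_{α ∈ S} (z − α), where S = {-6, 4}.
Expanding the product yields: p(z) = z^2 + 2·z -24.
The resulting polynomial has degree 2 and real coefficients as required.

p(z) = z^2 + 2·z -24.


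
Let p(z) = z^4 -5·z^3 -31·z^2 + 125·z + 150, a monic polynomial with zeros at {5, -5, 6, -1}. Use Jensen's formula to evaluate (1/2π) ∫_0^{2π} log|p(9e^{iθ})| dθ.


Zeros: -5, -1, 5, 6; r = 9.
Inside |z| < r: -5, -1, 5, 6. Outside (|z| ≥ r): ∅.
p(0) = 150, so log|p(0)| = log(150) = 5.0106.
Apply Jensen: I(r) = log|p(0)| + Σ_k log(r/|z_k|), summed over zeros inside |z| < r.
  log(r/|z_k|) for z_k = 5: log(9/5) = 0.5878
  log(r/|z_k|) for z_k = -5: log(9/5) = 0.5878
  log(r/|z_k|) for z_k = 6: log(9/6) = 0.4055
  log(r/|z_k|) for z_k = -1: log(9/1) = 2.1972
Sum over inside zeros: 3.7783.
I(r) = log|p(0)| + (inside sum) = 5.0106 + 3.7783 = 8.7889.
Closed form (all zeros inside, monic): I(r) = n·log(r) = 4·log(9) = 8.7889. ✓

I(r) ≈ 8.7889.


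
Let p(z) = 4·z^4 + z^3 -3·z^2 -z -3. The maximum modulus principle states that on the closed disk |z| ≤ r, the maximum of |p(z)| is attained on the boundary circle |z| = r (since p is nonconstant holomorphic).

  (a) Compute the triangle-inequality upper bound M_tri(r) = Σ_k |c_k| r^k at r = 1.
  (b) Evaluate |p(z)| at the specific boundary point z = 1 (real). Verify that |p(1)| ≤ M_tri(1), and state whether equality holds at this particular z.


Coefficients: c_0 = -3, c_1 = -1, c_2 = -3, c_3 = 1, c_4 = 4. Radius r = 1.
Part (a). Triangle bound: M_tri(r) = Σ_k |c_k| r^k
  = |-3|·1^0 + |-1|·1^1 + |-3|·1^2 + |1|·1^3 + |4|·1^4
  = 3 + 1 + 3 + 1 + 4 = 12.
This bounds M(r) := max_{|z|=r} |p(z)| from above; equality holds iff all terms c_k z^k can be made to align in phase at a single z on |z|=r.
Part (b). At z = 1 (real, on the circle |z| = r):
  p(1) = (-3)·1^0 + (-1)·1^1 + (-3)·1^2 + (1)·1^3 + (4)·1^4 = -2.
  |p(1)| = 2.
Check: |p(1)| = 2 ≤ 12 = M_tri(1). ✓ Equality does not hold at z = 1 (the coefficients have mixed signs, so the terms do not all align in phase there).

M_tri(1) = 12; |p(1)| = 2; equality at z=1: no.


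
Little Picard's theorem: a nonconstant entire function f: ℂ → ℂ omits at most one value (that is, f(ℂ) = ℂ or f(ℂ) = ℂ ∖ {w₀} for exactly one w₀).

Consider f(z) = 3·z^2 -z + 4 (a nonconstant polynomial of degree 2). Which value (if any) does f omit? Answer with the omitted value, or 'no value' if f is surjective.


Little Picard bounds the complement of f(ℂ) to at most one point.
For every w ∈ ℂ, the equation p(z) − w = 0 is a nonconstant polynomial in z and hence has at least one root by the fundamental theorem of algebra. So p is surjective onto ℂ, omitting no value.

Omitted value: no value.


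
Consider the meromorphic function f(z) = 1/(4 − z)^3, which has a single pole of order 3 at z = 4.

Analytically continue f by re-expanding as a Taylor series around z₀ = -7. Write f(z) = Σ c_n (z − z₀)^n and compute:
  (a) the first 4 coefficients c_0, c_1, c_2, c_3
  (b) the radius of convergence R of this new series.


Let w = z − z₀, so z = z₀ + w.
Then 4 − z = 4 − (z₀ + w) = (4 − z₀) − w = 11 − w.
f(z) = 1/(11 − w)^3 = (1/(11)^3) · (1 − w/(11))^{−3}.
By the binomial series (1−u)^{−3} = Σ_{n≥0} C(n+2, 2) u^n for |u|<1, with u = w/(11):
  c_n = C(n+2, 2) / (11)^(n+3).
  c_0 = 1/(11)^3 = 1/1331.
  c_1 = 3/(11)^4 = 3/14641.
  c_2 = 6/(11)^5 = 6/161051.
  c_3 = 10/(11)^6 = 10/1771561.
The series is valid for |w/d| < 1, i.e. |z − z₀| < |d|.
Radius of convergence: R = |4 − z₀| = |11| = 11 (distance from z₀ to the singularity z = 4).

c_0 = 1/1331, c_1 = 3/14641, c_2 = 6/161051, c_3 = 10/1771561; R = 11.


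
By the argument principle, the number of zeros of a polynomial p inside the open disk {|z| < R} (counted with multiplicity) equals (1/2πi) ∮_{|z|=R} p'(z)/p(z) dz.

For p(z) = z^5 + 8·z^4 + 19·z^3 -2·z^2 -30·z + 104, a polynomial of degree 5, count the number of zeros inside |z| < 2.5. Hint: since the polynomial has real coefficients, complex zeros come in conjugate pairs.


The zeros of p are: (1 + 1i), (1 - 1i), (-3 + 2i), (-3 - 2i), -4.
Their magnitudes are: 1.414, 1.414, 3.606, 3.606, 4.
Zeros with |z| < R = 2.5: (1 + 1i), (1 - 1i).
Count = 2.
By the argument principle, (1/2πi) ∮_{|z|=R} p'(z)/p(z) dz equals exactly this count.

Number of zeros inside |z| < 2.5: 2.


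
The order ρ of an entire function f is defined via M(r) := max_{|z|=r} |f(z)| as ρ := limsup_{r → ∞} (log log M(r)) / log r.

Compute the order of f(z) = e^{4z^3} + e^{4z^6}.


Each summand is entire of order 3 and 6 respectively (as in the single-exponential case). The order of a sum is at most the max of the orders, so ρ ≤ 6. For the lower bound: on |z|=r choose arg z so that 4z^6 is real positive; then |e^{4z^6}| = e^{4r^6} while |e^{4z^3}| ≤ e^{4r^3} = o(e^{4r^6}). So |f| ≥ e^{4r^6}(1 − o(1)) and ρ ≥ 6. Hence ρ = max(3, 6) = 6.
Therefore ρ = 6.

Order ρ = 6.


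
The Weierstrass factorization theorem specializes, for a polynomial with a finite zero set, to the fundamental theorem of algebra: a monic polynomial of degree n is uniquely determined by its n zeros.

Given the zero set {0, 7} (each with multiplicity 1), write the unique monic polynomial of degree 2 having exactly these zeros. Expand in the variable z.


The polynomial is p(z) = ∏_{α ∈ S} (z − α), where S = {0, 7}.
Expanding the product yields: p(z) = z^2 -7·z.
The resulting polynomial has degree 2 and real coefficients as required.

p(z) = z^2 -7·z.


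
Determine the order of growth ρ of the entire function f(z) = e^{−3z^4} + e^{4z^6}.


Each summand is entire of order 4 and 6 respectively (as in the single-exponential case). The order of a sum is at most the max of the orders, so ρ ≤ 6. For the lower bound: on |z|=r choose arg z so that 4z^6 is real positive; then |e^{4z^6}| = e^{4r^6} while |e^{-3z^4}| ≤ e^{3r^4} = o(e^{4r^6}). So |f| ≥ e^{4r^6}(1 − o(1)) and ρ ≥ 6. Hence ρ = max(4, 6) = 6.
Therefore ρ = 6.

Order ρ = 6.


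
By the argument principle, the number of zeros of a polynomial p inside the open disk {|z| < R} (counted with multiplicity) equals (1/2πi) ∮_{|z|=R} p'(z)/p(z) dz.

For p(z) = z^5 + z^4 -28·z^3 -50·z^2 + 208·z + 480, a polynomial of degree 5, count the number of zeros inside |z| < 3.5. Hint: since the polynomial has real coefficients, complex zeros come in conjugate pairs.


The zeros of p are: (-3 + 1i), (-3 - 1i), -3, 4, 4.
Their magnitudes are: 3.162, 3.162, 3, 4, 4.
Zeros with |z| < R = 3.5: (-3 + 1i), (-3 - 1i), -3.
Count = 3.
By the argument principle, (1/2πi) ∮_{|z|=R} p'(z)/p(z) dz equals exactly this count.

Number of zeros inside |z| < 3.5: 3.


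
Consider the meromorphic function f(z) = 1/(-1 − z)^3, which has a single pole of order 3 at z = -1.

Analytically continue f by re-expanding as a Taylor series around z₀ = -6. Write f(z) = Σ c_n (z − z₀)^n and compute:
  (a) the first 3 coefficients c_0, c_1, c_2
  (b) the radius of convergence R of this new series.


Let w = z − z₀, so z = z₀ + w.
Then -1 − z = -1 − (z₀ + w) = (-1 − z₀) − w = 5 − w.
f(z) = 1/(5 − w)^3 = (1/(5)^3) · (1 − w/(5))^{−3}.
By the binomial series (1−u)^{−3} = Σ_{n≥0} C(n+2, 2) u^n for |u|<1, with u = w/(5):
  c_n = C(n+2, 2) / (5)^(n+3).
  c_0 = 1/(5)^3 = 1/125.
  c_1 = 3/(5)^4 = 3/625.
  c_2 = 6/(5)^5 = 6/3125.
The series is valid for |w/d| < 1, i.e. |z − z₀| < |d|.
Radius of convergence: R = |-1 − z₀| = |5| = 5 (distance from z₀ to the singularity z = -1).

c_0 = 1/125, c_1 = 3/625, c_2 = 6/3125; R = 5.


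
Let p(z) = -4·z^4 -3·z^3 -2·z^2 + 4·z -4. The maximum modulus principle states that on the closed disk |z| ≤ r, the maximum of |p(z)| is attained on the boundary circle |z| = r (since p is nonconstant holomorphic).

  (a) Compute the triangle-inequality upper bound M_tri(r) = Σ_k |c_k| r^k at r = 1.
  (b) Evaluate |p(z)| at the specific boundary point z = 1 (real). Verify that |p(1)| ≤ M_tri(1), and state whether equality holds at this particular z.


Coefficients: c_0 = -4, c_1 = 4, c_2 = -2, c_3 = -3, c_4 = -4. Radius r = 1.
Part (a). Triangle bound: M_tri(r) = Σ_k |c_k| r^k
  = |-4|·1^0 + |4|·1^1 + |-2|·1^2 + |-3|·1^3 + |-4|·1^4
  = 4 + 4 + 2 + 3 + 4 = 17.
This bounds M(r) := max_{|z|=r} |p(z)| from above; equality holds iff all terms c_k z^k can be made to align in phase at a single z on |z|=r.
Part (b). At z = 1 (real, on the circle |z| = r):
  p(1) = (-4)·1^0 + (4)·1^1 + (-2)·1^2 + (-3)·1^3 + (-4)·1^4 = -9.
  |p(1)| = 9.
Check: |p(1)| = 9 ≤ 17 = M_tri(1). ✓ Equality does not hold at z = 1 (the coefficients have mixed signs, so the terms do not all align in phase there).

M_tri(1) = 17; |p(1)| = 9; equality at z=1: no.


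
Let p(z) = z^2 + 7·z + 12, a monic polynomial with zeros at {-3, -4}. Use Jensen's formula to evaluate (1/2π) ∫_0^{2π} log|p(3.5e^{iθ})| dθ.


Zeros: -4, -3; r = 3.5.
Inside |z| < r: -3. Outside (|z| ≥ r): -4.
p(0) = 12, so log|p(0)| = log(12) = 2.4849.
Apply Jensen: I(r) = log|p(0)| + Σ_k log(r/|z_k|), summed over zeros inside |z| < r.
  log(r/|z_k|) for z_k = -3: log(3.5/3) = 0.1542
  Outside zeros (-4) contribute nothing to the Jensen sum.
Sum over inside zeros: 0.1542.
I(r) = log|p(0)| + (inside sum) = 2.4849 + 0.1542 = 2.6391.
Note: since some zeros are outside |z| ≤ r, the simplified n·log(r) form does NOT apply — only the inside zeros contribute.

I(r) ≈ 2.6391.


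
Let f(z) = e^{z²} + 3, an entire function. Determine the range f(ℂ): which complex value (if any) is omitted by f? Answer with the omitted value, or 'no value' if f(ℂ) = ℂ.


Little Picard bounds the complement of f(ℂ) to at most one point.
The exponent g(z) = z² is a nonconstant polynomial, hence surjective onto ℂ. So e^{g(z)} takes every value in {e^w : w ∈ ℂ} = ℂ ∖ {0}. Adding 3 shifts the range to ℂ ∖ {3}. f omits exactly 3.

Omitted value: 3.


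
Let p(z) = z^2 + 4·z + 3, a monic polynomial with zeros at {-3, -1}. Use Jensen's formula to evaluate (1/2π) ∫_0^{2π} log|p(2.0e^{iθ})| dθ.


Zeros: -3, -1; r = 2.0.
Inside |z| < r: -1. Outside (|z| ≥ r): -3.
p(0) = 3, so log|p(0)| = log(3) = 1.0986.
Apply Jensen: I(r) = log|p(0)| + Σ_k log(r/|z_k|), summed over zeros inside |z| < r.
  log(r/|z_k|) for z_k = -1: log(2.0/1) = 0.6931
  Outside zeros (-3) contribute nothing to the Jensen sum.
Sum over inside zeros: 0.6931.
I(r) = log|p(0)| + (inside sum) = 1.0986 + 0.6931 = 1.7918.
Note: since some zeros are outside |z| ≤ r, the simplified n·log(r) form does NOT apply — only the inside zeros contribute.

I(r) ≈ 1.7918.


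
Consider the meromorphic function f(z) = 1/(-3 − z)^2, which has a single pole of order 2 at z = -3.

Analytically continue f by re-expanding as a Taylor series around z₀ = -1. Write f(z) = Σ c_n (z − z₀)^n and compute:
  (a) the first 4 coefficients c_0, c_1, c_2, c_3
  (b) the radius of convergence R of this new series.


Let w = z − z₀, so z = z₀ + w.
Then -3 − z = -3 − (z₀ + w) = (-3 − z₀) − w = -2 − w.
f(z) = 1/(-2 − w)^2 = (1/(-2)^2) · (1 − w/(-2))^{−2}.
By the binomial series (1−u)^{−2} = Σ_{n≥0} C(n+1, 1) u^n for |u|<1, with u = w/(-2):
  c_n = C(n+1, 1) / (-2)^(n+2).
  c_0 = 1/(-2)^2 = 1/4.
  c_1 = 2/(-2)^3 = -1/4.
  c_2 = 3/(-2)^4 = 3/16.
  c_3 = 4/(-2)^5 = -1/8.
The series is valid for |w/d| < 1, i.e. |z − z₀| < |d|.
Radius of convergence: R = |-3 − z₀| = |-2| = 2 (distance from z₀ to the singularity z = -3).

c_0 = 1/4, c_1 = -1/4, c_2 = 3/16, c_3 = -1/8; R = 2.
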